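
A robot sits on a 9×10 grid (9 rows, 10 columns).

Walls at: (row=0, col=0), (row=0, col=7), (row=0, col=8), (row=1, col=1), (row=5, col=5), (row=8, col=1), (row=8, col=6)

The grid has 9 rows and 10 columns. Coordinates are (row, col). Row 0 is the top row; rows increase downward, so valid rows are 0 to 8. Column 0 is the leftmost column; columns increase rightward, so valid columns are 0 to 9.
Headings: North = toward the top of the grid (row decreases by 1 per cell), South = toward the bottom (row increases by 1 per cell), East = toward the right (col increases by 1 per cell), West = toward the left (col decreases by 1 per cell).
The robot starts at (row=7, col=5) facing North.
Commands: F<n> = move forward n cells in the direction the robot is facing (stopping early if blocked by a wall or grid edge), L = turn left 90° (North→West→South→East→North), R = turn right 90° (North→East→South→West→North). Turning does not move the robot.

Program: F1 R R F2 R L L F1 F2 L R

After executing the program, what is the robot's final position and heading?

Start: (row=7, col=5), facing North
  F1: move forward 1, now at (row=6, col=5)
  R: turn right, now facing East
  R: turn right, now facing South
  F2: move forward 2, now at (row=8, col=5)
  R: turn right, now facing West
  L: turn left, now facing South
  L: turn left, now facing East
  F1: move forward 0/1 (blocked), now at (row=8, col=5)
  F2: move forward 0/2 (blocked), now at (row=8, col=5)
  L: turn left, now facing North
  R: turn right, now facing East
Final: (row=8, col=5), facing East

Answer: Final position: (row=8, col=5), facing East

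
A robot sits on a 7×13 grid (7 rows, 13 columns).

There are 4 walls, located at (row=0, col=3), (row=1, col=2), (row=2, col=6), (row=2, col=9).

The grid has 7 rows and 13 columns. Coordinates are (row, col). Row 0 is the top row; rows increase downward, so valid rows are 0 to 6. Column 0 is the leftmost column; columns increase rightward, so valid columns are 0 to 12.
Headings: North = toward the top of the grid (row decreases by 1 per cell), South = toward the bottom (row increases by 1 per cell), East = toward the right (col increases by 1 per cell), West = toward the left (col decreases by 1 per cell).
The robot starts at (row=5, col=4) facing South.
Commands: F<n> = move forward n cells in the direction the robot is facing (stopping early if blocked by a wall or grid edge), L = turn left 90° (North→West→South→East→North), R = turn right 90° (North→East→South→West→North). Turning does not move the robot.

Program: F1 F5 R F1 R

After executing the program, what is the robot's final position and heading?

Answer: Final position: (row=6, col=3), facing North

Derivation:
Start: (row=5, col=4), facing South
  F1: move forward 1, now at (row=6, col=4)
  F5: move forward 0/5 (blocked), now at (row=6, col=4)
  R: turn right, now facing West
  F1: move forward 1, now at (row=6, col=3)
  R: turn right, now facing North
Final: (row=6, col=3), facing North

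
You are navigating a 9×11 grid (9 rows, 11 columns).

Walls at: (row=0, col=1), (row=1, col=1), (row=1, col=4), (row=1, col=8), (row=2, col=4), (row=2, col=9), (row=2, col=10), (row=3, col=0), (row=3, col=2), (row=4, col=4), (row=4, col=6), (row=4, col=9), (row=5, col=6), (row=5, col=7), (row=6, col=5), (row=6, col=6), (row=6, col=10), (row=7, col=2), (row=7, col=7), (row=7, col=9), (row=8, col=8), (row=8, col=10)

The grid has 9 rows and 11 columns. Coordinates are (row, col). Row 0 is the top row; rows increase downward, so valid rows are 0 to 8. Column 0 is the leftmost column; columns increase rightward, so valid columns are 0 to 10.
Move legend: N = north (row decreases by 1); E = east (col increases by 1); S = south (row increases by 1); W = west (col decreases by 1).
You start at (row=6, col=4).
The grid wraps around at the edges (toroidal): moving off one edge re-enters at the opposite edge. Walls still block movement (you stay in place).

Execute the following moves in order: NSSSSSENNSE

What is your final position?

Start: (row=6, col=4)
  N (north): (row=6, col=4) -> (row=5, col=4)
  S (south): (row=5, col=4) -> (row=6, col=4)
  S (south): (row=6, col=4) -> (row=7, col=4)
  S (south): (row=7, col=4) -> (row=8, col=4)
  S (south): (row=8, col=4) -> (row=0, col=4)
  S (south): blocked, stay at (row=0, col=4)
  E (east): (row=0, col=4) -> (row=0, col=5)
  N (north): (row=0, col=5) -> (row=8, col=5)
  N (north): (row=8, col=5) -> (row=7, col=5)
  S (south): (row=7, col=5) -> (row=8, col=5)
  E (east): (row=8, col=5) -> (row=8, col=6)
Final: (row=8, col=6)

Answer: Final position: (row=8, col=6)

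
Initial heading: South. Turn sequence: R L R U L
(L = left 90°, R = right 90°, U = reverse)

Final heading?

Answer: Final heading: North

Derivation:
Start: South
  R (right (90° clockwise)) -> West
  L (left (90° counter-clockwise)) -> South
  R (right (90° clockwise)) -> West
  U (U-turn (180°)) -> East
  L (left (90° counter-clockwise)) -> North
Final: North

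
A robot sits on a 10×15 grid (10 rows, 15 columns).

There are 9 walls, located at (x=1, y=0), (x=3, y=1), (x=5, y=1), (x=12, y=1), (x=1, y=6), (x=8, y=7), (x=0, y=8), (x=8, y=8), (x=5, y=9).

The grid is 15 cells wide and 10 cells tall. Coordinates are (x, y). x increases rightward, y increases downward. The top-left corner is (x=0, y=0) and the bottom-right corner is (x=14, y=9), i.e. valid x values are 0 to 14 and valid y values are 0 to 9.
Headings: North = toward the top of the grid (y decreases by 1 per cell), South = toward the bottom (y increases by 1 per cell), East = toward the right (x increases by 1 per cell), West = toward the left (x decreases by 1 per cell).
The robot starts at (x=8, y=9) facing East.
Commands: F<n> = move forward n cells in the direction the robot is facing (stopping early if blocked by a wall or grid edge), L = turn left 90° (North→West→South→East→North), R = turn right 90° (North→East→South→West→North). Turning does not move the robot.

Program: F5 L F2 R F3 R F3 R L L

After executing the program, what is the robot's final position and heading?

Answer: Final position: (x=14, y=9), facing East

Derivation:
Start: (x=8, y=9), facing East
  F5: move forward 5, now at (x=13, y=9)
  L: turn left, now facing North
  F2: move forward 2, now at (x=13, y=7)
  R: turn right, now facing East
  F3: move forward 1/3 (blocked), now at (x=14, y=7)
  R: turn right, now facing South
  F3: move forward 2/3 (blocked), now at (x=14, y=9)
  R: turn right, now facing West
  L: turn left, now facing South
  L: turn left, now facing East
Final: (x=14, y=9), facing East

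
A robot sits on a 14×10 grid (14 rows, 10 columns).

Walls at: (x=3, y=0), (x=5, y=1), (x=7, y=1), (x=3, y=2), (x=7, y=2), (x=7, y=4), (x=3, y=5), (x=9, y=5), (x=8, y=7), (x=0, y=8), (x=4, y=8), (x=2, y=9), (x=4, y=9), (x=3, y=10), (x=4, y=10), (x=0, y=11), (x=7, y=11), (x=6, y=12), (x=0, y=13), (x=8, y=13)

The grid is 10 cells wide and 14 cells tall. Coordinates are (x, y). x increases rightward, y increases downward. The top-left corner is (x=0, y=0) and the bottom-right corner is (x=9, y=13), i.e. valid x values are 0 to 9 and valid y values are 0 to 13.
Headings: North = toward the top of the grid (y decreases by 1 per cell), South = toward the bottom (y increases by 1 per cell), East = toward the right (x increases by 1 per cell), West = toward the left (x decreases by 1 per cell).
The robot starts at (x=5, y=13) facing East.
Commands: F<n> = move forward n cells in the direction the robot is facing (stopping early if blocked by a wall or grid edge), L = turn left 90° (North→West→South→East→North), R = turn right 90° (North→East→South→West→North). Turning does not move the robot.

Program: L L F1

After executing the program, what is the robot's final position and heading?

Answer: Final position: (x=4, y=13), facing West

Derivation:
Start: (x=5, y=13), facing East
  L: turn left, now facing North
  L: turn left, now facing West
  F1: move forward 1, now at (x=4, y=13)
Final: (x=4, y=13), facing West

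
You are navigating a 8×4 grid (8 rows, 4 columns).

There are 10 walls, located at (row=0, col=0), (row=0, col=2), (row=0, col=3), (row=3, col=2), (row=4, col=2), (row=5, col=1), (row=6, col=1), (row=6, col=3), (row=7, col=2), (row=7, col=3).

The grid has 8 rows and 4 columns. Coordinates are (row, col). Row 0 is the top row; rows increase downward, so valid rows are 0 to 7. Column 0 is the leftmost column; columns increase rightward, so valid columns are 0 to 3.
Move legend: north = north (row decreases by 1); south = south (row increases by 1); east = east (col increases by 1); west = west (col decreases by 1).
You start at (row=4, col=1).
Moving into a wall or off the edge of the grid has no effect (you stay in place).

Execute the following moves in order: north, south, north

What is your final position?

Answer: Final position: (row=3, col=1)

Derivation:
Start: (row=4, col=1)
  north (north): (row=4, col=1) -> (row=3, col=1)
  south (south): (row=3, col=1) -> (row=4, col=1)
  north (north): (row=4, col=1) -> (row=3, col=1)
Final: (row=3, col=1)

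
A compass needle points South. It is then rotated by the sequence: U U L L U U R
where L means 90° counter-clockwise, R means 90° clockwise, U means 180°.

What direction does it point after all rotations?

Answer: Final heading: East

Derivation:
Start: South
  U (U-turn (180°)) -> North
  U (U-turn (180°)) -> South
  L (left (90° counter-clockwise)) -> East
  L (left (90° counter-clockwise)) -> North
  U (U-turn (180°)) -> South
  U (U-turn (180°)) -> North
  R (right (90° clockwise)) -> East
Final: East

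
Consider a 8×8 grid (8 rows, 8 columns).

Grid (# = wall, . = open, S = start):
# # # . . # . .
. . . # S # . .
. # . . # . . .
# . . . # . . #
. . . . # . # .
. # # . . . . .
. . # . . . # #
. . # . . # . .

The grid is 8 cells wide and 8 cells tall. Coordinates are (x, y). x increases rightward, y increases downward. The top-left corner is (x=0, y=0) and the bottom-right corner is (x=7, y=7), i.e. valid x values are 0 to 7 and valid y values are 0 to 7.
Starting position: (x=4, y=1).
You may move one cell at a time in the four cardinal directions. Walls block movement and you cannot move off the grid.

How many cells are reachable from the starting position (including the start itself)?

Answer: Reachable cells: 3

Derivation:
BFS flood-fill from (x=4, y=1):
  Distance 0: (x=4, y=1)
  Distance 1: (x=4, y=0)
  Distance 2: (x=3, y=0)
Total reachable: 3 (grid has 44 open cells total)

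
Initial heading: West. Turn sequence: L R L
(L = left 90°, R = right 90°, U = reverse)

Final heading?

Answer: Final heading: South

Derivation:
Start: West
  L (left (90° counter-clockwise)) -> South
  R (right (90° clockwise)) -> West
  L (left (90° counter-clockwise)) -> South
Final: South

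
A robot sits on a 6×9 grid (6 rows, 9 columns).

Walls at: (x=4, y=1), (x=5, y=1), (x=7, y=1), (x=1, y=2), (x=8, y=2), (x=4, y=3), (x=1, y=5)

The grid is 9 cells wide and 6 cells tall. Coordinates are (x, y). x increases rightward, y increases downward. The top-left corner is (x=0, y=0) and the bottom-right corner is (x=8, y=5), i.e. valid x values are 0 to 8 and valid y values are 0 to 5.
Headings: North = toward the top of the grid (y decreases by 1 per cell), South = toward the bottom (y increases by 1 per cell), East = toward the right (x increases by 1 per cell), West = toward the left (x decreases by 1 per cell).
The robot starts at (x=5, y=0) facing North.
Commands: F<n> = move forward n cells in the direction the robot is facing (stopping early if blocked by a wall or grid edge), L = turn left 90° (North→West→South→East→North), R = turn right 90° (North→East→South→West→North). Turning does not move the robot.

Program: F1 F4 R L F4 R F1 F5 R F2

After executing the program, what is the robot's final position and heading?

Answer: Final position: (x=8, y=1), facing South

Derivation:
Start: (x=5, y=0), facing North
  F1: move forward 0/1 (blocked), now at (x=5, y=0)
  F4: move forward 0/4 (blocked), now at (x=5, y=0)
  R: turn right, now facing East
  L: turn left, now facing North
  F4: move forward 0/4 (blocked), now at (x=5, y=0)
  R: turn right, now facing East
  F1: move forward 1, now at (x=6, y=0)
  F5: move forward 2/5 (blocked), now at (x=8, y=0)
  R: turn right, now facing South
  F2: move forward 1/2 (blocked), now at (x=8, y=1)
Final: (x=8, y=1), facing South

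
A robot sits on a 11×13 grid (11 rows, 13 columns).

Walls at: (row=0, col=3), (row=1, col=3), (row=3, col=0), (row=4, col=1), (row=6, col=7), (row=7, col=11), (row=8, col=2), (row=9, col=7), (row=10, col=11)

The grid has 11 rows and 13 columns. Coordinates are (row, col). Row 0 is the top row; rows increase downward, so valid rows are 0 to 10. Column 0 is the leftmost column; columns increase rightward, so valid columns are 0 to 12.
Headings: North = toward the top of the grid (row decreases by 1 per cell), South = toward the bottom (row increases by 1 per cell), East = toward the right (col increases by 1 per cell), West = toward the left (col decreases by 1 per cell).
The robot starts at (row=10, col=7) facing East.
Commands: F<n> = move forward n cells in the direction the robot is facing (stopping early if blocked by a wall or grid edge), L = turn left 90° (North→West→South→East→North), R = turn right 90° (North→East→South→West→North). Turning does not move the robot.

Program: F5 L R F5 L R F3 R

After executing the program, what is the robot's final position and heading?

Start: (row=10, col=7), facing East
  F5: move forward 3/5 (blocked), now at (row=10, col=10)
  L: turn left, now facing North
  R: turn right, now facing East
  F5: move forward 0/5 (blocked), now at (row=10, col=10)
  L: turn left, now facing North
  R: turn right, now facing East
  F3: move forward 0/3 (blocked), now at (row=10, col=10)
  R: turn right, now facing South
Final: (row=10, col=10), facing South

Answer: Final position: (row=10, col=10), facing South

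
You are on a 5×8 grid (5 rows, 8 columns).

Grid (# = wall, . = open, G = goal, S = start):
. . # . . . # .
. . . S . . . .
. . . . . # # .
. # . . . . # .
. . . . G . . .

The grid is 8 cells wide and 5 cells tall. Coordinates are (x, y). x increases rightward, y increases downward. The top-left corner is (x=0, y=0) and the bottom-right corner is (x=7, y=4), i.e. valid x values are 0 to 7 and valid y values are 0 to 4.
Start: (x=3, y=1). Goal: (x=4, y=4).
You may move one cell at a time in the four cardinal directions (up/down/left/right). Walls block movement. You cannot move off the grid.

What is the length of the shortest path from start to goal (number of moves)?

BFS from (x=3, y=1) until reaching (x=4, y=4):
  Distance 0: (x=3, y=1)
  Distance 1: (x=3, y=0), (x=2, y=1), (x=4, y=1), (x=3, y=2)
  Distance 2: (x=4, y=0), (x=1, y=1), (x=5, y=1), (x=2, y=2), (x=4, y=2), (x=3, y=3)
  Distance 3: (x=1, y=0), (x=5, y=0), (x=0, y=1), (x=6, y=1), (x=1, y=2), (x=2, y=3), (x=4, y=3), (x=3, y=4)
  Distance 4: (x=0, y=0), (x=7, y=1), (x=0, y=2), (x=5, y=3), (x=2, y=4), (x=4, y=4)  <- goal reached here
One shortest path (4 moves): (x=3, y=1) -> (x=4, y=1) -> (x=4, y=2) -> (x=4, y=3) -> (x=4, y=4)

Answer: Shortest path length: 4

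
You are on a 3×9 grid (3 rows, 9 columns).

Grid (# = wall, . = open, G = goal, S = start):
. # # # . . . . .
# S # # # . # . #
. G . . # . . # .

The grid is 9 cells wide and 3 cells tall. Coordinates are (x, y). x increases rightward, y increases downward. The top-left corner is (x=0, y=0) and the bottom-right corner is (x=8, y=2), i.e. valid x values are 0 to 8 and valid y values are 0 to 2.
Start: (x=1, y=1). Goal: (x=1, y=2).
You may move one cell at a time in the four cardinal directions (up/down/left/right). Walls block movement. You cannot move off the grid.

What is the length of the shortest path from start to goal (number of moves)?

BFS from (x=1, y=1) until reaching (x=1, y=2):
  Distance 0: (x=1, y=1)
  Distance 1: (x=1, y=2)  <- goal reached here
One shortest path (1 moves): (x=1, y=1) -> (x=1, y=2)

Answer: Shortest path length: 1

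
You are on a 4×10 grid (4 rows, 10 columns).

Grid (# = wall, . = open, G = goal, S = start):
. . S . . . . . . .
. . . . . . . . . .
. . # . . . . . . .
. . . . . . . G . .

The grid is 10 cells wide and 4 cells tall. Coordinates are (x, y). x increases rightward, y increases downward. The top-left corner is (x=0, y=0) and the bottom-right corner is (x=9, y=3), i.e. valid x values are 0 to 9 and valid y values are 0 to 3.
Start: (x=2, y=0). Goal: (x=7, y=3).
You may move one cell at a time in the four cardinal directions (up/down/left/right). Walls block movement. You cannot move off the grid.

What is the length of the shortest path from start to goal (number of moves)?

Answer: Shortest path length: 8

Derivation:
BFS from (x=2, y=0) until reaching (x=7, y=3):
  Distance 0: (x=2, y=0)
  Distance 1: (x=1, y=0), (x=3, y=0), (x=2, y=1)
  Distance 2: (x=0, y=0), (x=4, y=0), (x=1, y=1), (x=3, y=1)
  Distance 3: (x=5, y=0), (x=0, y=1), (x=4, y=1), (x=1, y=2), (x=3, y=2)
  Distance 4: (x=6, y=0), (x=5, y=1), (x=0, y=2), (x=4, y=2), (x=1, y=3), (x=3, y=3)
  Distance 5: (x=7, y=0), (x=6, y=1), (x=5, y=2), (x=0, y=3), (x=2, y=3), (x=4, y=3)
  Distance 6: (x=8, y=0), (x=7, y=1), (x=6, y=2), (x=5, y=3)
  Distance 7: (x=9, y=0), (x=8, y=1), (x=7, y=2), (x=6, y=3)
  Distance 8: (x=9, y=1), (x=8, y=2), (x=7, y=3)  <- goal reached here
One shortest path (8 moves): (x=2, y=0) -> (x=3, y=0) -> (x=4, y=0) -> (x=5, y=0) -> (x=6, y=0) -> (x=7, y=0) -> (x=7, y=1) -> (x=7, y=2) -> (x=7, y=3)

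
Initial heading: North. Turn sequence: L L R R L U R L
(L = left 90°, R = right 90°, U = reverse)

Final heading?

Answer: Final heading: East

Derivation:
Start: North
  L (left (90° counter-clockwise)) -> West
  L (left (90° counter-clockwise)) -> South
  R (right (90° clockwise)) -> West
  R (right (90° clockwise)) -> North
  L (left (90° counter-clockwise)) -> West
  U (U-turn (180°)) -> East
  R (right (90° clockwise)) -> South
  L (left (90° counter-clockwise)) -> East
Final: East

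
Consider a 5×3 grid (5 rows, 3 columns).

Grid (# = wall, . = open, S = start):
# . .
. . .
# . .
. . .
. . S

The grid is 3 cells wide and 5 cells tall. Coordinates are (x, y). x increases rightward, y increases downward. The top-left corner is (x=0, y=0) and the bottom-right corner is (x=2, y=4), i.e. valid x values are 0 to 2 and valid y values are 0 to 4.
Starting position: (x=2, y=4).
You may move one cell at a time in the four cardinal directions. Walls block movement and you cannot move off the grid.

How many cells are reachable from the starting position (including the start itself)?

Answer: Reachable cells: 13

Derivation:
BFS flood-fill from (x=2, y=4):
  Distance 0: (x=2, y=4)
  Distance 1: (x=2, y=3), (x=1, y=4)
  Distance 2: (x=2, y=2), (x=1, y=3), (x=0, y=4)
  Distance 3: (x=2, y=1), (x=1, y=2), (x=0, y=3)
  Distance 4: (x=2, y=0), (x=1, y=1)
  Distance 5: (x=1, y=0), (x=0, y=1)
Total reachable: 13 (grid has 13 open cells total)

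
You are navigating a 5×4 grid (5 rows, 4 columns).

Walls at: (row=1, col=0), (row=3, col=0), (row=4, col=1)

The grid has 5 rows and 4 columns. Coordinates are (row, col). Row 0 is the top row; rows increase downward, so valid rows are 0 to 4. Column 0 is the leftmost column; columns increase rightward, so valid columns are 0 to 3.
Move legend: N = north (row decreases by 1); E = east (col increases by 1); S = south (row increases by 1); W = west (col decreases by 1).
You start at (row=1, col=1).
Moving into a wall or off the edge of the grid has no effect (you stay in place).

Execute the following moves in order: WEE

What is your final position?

Answer: Final position: (row=1, col=3)

Derivation:
Start: (row=1, col=1)
  W (west): blocked, stay at (row=1, col=1)
  E (east): (row=1, col=1) -> (row=1, col=2)
  E (east): (row=1, col=2) -> (row=1, col=3)
Final: (row=1, col=3)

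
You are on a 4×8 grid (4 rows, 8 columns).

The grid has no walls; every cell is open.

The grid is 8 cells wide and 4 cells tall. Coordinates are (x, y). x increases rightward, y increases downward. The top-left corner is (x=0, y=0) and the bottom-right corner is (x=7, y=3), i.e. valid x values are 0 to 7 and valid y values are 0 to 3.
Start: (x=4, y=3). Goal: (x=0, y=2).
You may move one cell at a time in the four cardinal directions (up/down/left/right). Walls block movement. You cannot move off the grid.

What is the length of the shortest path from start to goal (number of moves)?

Answer: Shortest path length: 5

Derivation:
BFS from (x=4, y=3) until reaching (x=0, y=2):
  Distance 0: (x=4, y=3)
  Distance 1: (x=4, y=2), (x=3, y=3), (x=5, y=3)
  Distance 2: (x=4, y=1), (x=3, y=2), (x=5, y=2), (x=2, y=3), (x=6, y=3)
  Distance 3: (x=4, y=0), (x=3, y=1), (x=5, y=1), (x=2, y=2), (x=6, y=2), (x=1, y=3), (x=7, y=3)
  Distance 4: (x=3, y=0), (x=5, y=0), (x=2, y=1), (x=6, y=1), (x=1, y=2), (x=7, y=2), (x=0, y=3)
  Distance 5: (x=2, y=0), (x=6, y=0), (x=1, y=1), (x=7, y=1), (x=0, y=2)  <- goal reached here
One shortest path (5 moves): (x=4, y=3) -> (x=3, y=3) -> (x=2, y=3) -> (x=1, y=3) -> (x=0, y=3) -> (x=0, y=2)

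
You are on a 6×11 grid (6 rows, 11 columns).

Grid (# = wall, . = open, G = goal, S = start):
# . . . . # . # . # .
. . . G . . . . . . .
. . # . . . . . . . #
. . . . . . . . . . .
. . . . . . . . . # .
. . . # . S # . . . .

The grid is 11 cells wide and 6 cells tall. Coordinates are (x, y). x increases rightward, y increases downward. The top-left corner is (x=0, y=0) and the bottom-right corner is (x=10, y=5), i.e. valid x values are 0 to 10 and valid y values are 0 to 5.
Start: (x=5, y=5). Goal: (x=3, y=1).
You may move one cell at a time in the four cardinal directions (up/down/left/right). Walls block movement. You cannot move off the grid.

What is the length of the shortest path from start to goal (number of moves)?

BFS from (x=5, y=5) until reaching (x=3, y=1):
  Distance 0: (x=5, y=5)
  Distance 1: (x=5, y=4), (x=4, y=5)
  Distance 2: (x=5, y=3), (x=4, y=4), (x=6, y=4)
  Distance 3: (x=5, y=2), (x=4, y=3), (x=6, y=3), (x=3, y=4), (x=7, y=4)
  Distance 4: (x=5, y=1), (x=4, y=2), (x=6, y=2), (x=3, y=3), (x=7, y=3), (x=2, y=4), (x=8, y=4), (x=7, y=5)
  Distance 5: (x=4, y=1), (x=6, y=1), (x=3, y=2), (x=7, y=2), (x=2, y=3), (x=8, y=3), (x=1, y=4), (x=2, y=5), (x=8, y=5)
  Distance 6: (x=4, y=0), (x=6, y=0), (x=3, y=1), (x=7, y=1), (x=8, y=2), (x=1, y=3), (x=9, y=3), (x=0, y=4), (x=1, y=5), (x=9, y=5)  <- goal reached here
One shortest path (6 moves): (x=5, y=5) -> (x=4, y=5) -> (x=4, y=4) -> (x=3, y=4) -> (x=3, y=3) -> (x=3, y=2) -> (x=3, y=1)

Answer: Shortest path length: 6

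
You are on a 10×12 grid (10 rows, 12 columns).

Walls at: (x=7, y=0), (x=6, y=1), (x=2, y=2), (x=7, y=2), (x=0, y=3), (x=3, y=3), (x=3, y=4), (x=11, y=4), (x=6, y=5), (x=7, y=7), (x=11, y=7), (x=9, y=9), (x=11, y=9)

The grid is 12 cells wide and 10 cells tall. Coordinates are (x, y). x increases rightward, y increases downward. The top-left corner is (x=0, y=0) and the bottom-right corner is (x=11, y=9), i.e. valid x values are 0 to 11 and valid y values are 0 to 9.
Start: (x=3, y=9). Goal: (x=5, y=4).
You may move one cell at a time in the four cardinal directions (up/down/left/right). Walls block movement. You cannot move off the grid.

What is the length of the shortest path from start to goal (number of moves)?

BFS from (x=3, y=9) until reaching (x=5, y=4):
  Distance 0: (x=3, y=9)
  Distance 1: (x=3, y=8), (x=2, y=9), (x=4, y=9)
  Distance 2: (x=3, y=7), (x=2, y=8), (x=4, y=8), (x=1, y=9), (x=5, y=9)
  Distance 3: (x=3, y=6), (x=2, y=7), (x=4, y=7), (x=1, y=8), (x=5, y=8), (x=0, y=9), (x=6, y=9)
  Distance 4: (x=3, y=5), (x=2, y=6), (x=4, y=6), (x=1, y=7), (x=5, y=7), (x=0, y=8), (x=6, y=8), (x=7, y=9)
  Distance 5: (x=2, y=5), (x=4, y=5), (x=1, y=6), (x=5, y=6), (x=0, y=7), (x=6, y=7), (x=7, y=8), (x=8, y=9)
  Distance 6: (x=2, y=4), (x=4, y=4), (x=1, y=5), (x=5, y=5), (x=0, y=6), (x=6, y=6), (x=8, y=8)
  Distance 7: (x=2, y=3), (x=4, y=3), (x=1, y=4), (x=5, y=4), (x=0, y=5), (x=7, y=6), (x=8, y=7), (x=9, y=8)  <- goal reached here
One shortest path (7 moves): (x=3, y=9) -> (x=4, y=9) -> (x=5, y=9) -> (x=5, y=8) -> (x=5, y=7) -> (x=5, y=6) -> (x=5, y=5) -> (x=5, y=4)

Answer: Shortest path length: 7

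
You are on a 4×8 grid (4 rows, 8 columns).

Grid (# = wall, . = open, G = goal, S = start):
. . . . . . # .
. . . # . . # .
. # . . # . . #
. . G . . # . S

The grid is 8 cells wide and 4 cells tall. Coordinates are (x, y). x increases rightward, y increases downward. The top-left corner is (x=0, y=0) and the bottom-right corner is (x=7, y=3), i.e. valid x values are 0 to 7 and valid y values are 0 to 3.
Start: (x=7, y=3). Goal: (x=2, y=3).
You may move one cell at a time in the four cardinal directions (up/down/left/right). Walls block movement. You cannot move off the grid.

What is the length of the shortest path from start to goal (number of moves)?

Answer: Shortest path length: 11

Derivation:
BFS from (x=7, y=3) until reaching (x=2, y=3):
  Distance 0: (x=7, y=3)
  Distance 1: (x=6, y=3)
  Distance 2: (x=6, y=2)
  Distance 3: (x=5, y=2)
  Distance 4: (x=5, y=1)
  Distance 5: (x=5, y=0), (x=4, y=1)
  Distance 6: (x=4, y=0)
  Distance 7: (x=3, y=0)
  Distance 8: (x=2, y=0)
  Distance 9: (x=1, y=0), (x=2, y=1)
  Distance 10: (x=0, y=0), (x=1, y=1), (x=2, y=2)
  Distance 11: (x=0, y=1), (x=3, y=2), (x=2, y=3)  <- goal reached here
One shortest path (11 moves): (x=7, y=3) -> (x=6, y=3) -> (x=6, y=2) -> (x=5, y=2) -> (x=5, y=1) -> (x=4, y=1) -> (x=4, y=0) -> (x=3, y=0) -> (x=2, y=0) -> (x=2, y=1) -> (x=2, y=2) -> (x=2, y=3)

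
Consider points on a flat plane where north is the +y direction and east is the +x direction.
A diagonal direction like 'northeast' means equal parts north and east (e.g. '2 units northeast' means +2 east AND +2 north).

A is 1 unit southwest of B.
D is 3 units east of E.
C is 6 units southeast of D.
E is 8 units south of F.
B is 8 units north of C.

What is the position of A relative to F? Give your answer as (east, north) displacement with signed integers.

Answer: A is at (east=8, north=-7) relative to F.

Derivation:
Place F at the origin (east=0, north=0).
  E is 8 units south of F: delta (east=+0, north=-8); E at (east=0, north=-8).
  D is 3 units east of E: delta (east=+3, north=+0); D at (east=3, north=-8).
  C is 6 units southeast of D: delta (east=+6, north=-6); C at (east=9, north=-14).
  B is 8 units north of C: delta (east=+0, north=+8); B at (east=9, north=-6).
  A is 1 unit southwest of B: delta (east=-1, north=-1); A at (east=8, north=-7).
Therefore A relative to F: (east=8, north=-7).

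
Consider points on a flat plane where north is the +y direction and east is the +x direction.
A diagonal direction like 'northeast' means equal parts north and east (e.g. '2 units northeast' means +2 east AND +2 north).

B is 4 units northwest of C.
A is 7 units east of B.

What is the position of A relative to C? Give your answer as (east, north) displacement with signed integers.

Place C at the origin (east=0, north=0).
  B is 4 units northwest of C: delta (east=-4, north=+4); B at (east=-4, north=4).
  A is 7 units east of B: delta (east=+7, north=+0); A at (east=3, north=4).
Therefore A relative to C: (east=3, north=4).

Answer: A is at (east=3, north=4) relative to C.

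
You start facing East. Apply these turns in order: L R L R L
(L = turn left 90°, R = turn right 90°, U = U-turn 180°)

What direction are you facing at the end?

Start: East
  L (left (90° counter-clockwise)) -> North
  R (right (90° clockwise)) -> East
  L (left (90° counter-clockwise)) -> North
  R (right (90° clockwise)) -> East
  L (left (90° counter-clockwise)) -> North
Final: North

Answer: Final heading: North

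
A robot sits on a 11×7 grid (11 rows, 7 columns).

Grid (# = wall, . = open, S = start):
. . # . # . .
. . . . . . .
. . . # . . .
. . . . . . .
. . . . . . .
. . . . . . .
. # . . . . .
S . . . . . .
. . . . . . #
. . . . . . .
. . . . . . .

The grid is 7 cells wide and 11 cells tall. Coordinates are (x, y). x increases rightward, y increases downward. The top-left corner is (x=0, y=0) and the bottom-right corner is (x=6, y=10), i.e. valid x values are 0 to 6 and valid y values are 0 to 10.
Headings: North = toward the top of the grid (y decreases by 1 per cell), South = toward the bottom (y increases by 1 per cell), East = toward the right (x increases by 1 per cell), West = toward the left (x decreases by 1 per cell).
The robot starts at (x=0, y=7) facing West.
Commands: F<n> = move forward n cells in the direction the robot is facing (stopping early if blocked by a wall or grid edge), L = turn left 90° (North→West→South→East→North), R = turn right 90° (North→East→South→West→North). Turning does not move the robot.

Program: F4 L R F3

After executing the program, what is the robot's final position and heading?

Start: (x=0, y=7), facing West
  F4: move forward 0/4 (blocked), now at (x=0, y=7)
  L: turn left, now facing South
  R: turn right, now facing West
  F3: move forward 0/3 (blocked), now at (x=0, y=7)
Final: (x=0, y=7), facing West

Answer: Final position: (x=0, y=7), facing West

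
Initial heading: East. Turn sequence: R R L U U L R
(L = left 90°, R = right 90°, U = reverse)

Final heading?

Start: East
  R (right (90° clockwise)) -> South
  R (right (90° clockwise)) -> West
  L (left (90° counter-clockwise)) -> South
  U (U-turn (180°)) -> North
  U (U-turn (180°)) -> South
  L (left (90° counter-clockwise)) -> East
  R (right (90° clockwise)) -> South
Final: South

Answer: Final heading: South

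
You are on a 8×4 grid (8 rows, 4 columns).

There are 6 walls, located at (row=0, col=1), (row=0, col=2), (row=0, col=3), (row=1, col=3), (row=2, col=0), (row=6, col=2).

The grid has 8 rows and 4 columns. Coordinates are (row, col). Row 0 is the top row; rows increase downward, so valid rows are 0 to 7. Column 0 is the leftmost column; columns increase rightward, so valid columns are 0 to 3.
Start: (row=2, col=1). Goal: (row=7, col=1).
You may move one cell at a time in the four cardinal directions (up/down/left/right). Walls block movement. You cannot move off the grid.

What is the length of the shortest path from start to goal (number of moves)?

BFS from (row=2, col=1) until reaching (row=7, col=1):
  Distance 0: (row=2, col=1)
  Distance 1: (row=1, col=1), (row=2, col=2), (row=3, col=1)
  Distance 2: (row=1, col=0), (row=1, col=2), (row=2, col=3), (row=3, col=0), (row=3, col=2), (row=4, col=1)
  Distance 3: (row=0, col=0), (row=3, col=3), (row=4, col=0), (row=4, col=2), (row=5, col=1)
  Distance 4: (row=4, col=3), (row=5, col=0), (row=5, col=2), (row=6, col=1)
  Distance 5: (row=5, col=3), (row=6, col=0), (row=7, col=1)  <- goal reached here
One shortest path (5 moves): (row=2, col=1) -> (row=3, col=1) -> (row=4, col=1) -> (row=5, col=1) -> (row=6, col=1) -> (row=7, col=1)

Answer: Shortest path length: 5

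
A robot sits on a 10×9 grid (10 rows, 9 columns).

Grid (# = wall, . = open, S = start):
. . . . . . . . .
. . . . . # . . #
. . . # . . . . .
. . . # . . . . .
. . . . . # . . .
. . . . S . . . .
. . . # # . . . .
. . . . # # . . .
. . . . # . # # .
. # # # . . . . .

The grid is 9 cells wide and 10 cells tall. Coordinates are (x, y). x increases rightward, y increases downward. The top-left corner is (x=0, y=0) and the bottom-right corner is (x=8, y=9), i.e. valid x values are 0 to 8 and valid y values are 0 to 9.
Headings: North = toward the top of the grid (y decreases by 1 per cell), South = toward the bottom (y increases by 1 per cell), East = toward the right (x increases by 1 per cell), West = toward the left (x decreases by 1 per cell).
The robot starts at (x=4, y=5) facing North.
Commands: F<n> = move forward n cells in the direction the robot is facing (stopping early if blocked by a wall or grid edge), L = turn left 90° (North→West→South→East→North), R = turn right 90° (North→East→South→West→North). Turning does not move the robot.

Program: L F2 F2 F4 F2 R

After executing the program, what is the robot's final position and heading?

Answer: Final position: (x=0, y=5), facing North

Derivation:
Start: (x=4, y=5), facing North
  L: turn left, now facing West
  F2: move forward 2, now at (x=2, y=5)
  F2: move forward 2, now at (x=0, y=5)
  F4: move forward 0/4 (blocked), now at (x=0, y=5)
  F2: move forward 0/2 (blocked), now at (x=0, y=5)
  R: turn right, now facing North
Final: (x=0, y=5), facing North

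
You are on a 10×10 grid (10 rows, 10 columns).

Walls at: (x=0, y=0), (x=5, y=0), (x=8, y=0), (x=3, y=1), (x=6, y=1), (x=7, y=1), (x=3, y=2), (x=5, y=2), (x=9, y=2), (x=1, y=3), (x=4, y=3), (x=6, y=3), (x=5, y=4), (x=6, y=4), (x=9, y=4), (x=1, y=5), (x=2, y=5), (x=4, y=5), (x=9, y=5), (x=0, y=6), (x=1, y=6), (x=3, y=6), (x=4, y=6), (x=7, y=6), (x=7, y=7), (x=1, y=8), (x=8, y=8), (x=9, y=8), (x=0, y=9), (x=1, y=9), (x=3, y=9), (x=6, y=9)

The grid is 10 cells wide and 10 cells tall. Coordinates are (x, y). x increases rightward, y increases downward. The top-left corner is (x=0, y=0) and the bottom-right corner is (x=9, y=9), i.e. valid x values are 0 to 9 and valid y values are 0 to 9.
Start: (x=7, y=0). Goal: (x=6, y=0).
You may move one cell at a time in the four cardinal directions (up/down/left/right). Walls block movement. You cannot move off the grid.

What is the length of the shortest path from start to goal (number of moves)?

Answer: Shortest path length: 1

Derivation:
BFS from (x=7, y=0) until reaching (x=6, y=0):
  Distance 0: (x=7, y=0)
  Distance 1: (x=6, y=0)  <- goal reached here
One shortest path (1 moves): (x=7, y=0) -> (x=6, y=0)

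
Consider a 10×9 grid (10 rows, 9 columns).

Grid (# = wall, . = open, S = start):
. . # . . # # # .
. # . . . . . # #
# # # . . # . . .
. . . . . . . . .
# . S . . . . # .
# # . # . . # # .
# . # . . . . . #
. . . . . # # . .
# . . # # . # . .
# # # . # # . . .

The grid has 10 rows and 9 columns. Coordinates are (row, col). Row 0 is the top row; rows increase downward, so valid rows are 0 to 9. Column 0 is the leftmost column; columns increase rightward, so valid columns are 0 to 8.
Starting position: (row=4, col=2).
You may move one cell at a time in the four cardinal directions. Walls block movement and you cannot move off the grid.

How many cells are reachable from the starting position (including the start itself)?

BFS flood-fill from (row=4, col=2):
  Distance 0: (row=4, col=2)
  Distance 1: (row=3, col=2), (row=4, col=1), (row=4, col=3), (row=5, col=2)
  Distance 2: (row=3, col=1), (row=3, col=3), (row=4, col=4)
  Distance 3: (row=2, col=3), (row=3, col=0), (row=3, col=4), (row=4, col=5), (row=5, col=4)
  Distance 4: (row=1, col=3), (row=2, col=4), (row=3, col=5), (row=4, col=6), (row=5, col=5), (row=6, col=4)
  Distance 5: (row=0, col=3), (row=1, col=2), (row=1, col=4), (row=3, col=6), (row=6, col=3), (row=6, col=5), (row=7, col=4)
  Distance 6: (row=0, col=4), (row=1, col=5), (row=2, col=6), (row=3, col=7), (row=6, col=6), (row=7, col=3)
  Distance 7: (row=1, col=6), (row=2, col=7), (row=3, col=8), (row=6, col=7), (row=7, col=2)
  Distance 8: (row=2, col=8), (row=4, col=8), (row=7, col=1), (row=7, col=7), (row=8, col=2)
  Distance 9: (row=5, col=8), (row=6, col=1), (row=7, col=0), (row=7, col=8), (row=8, col=1), (row=8, col=7)
  Distance 10: (row=8, col=8), (row=9, col=7)
  Distance 11: (row=9, col=6), (row=9, col=8)
Total reachable: 52 (grid has 58 open cells total)

Answer: Reachable cells: 52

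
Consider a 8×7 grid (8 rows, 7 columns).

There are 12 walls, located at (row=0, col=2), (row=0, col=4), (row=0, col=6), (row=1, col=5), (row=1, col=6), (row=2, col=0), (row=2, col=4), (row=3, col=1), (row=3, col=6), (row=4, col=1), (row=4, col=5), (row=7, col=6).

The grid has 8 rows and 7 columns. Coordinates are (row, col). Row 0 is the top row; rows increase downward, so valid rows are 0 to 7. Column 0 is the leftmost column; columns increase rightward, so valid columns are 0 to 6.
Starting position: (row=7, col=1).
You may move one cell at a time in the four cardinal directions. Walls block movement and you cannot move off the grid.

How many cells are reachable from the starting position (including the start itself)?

Answer: Reachable cells: 43

Derivation:
BFS flood-fill from (row=7, col=1):
  Distance 0: (row=7, col=1)
  Distance 1: (row=6, col=1), (row=7, col=0), (row=7, col=2)
  Distance 2: (row=5, col=1), (row=6, col=0), (row=6, col=2), (row=7, col=3)
  Distance 3: (row=5, col=0), (row=5, col=2), (row=6, col=3), (row=7, col=4)
  Distance 4: (row=4, col=0), (row=4, col=2), (row=5, col=3), (row=6, col=4), (row=7, col=5)
  Distance 5: (row=3, col=0), (row=3, col=2), (row=4, col=3), (row=5, col=4), (row=6, col=5)
  Distance 6: (row=2, col=2), (row=3, col=3), (row=4, col=4), (row=5, col=5), (row=6, col=6)
  Distance 7: (row=1, col=2), (row=2, col=1), (row=2, col=3), (row=3, col=4), (row=5, col=6)
  Distance 8: (row=1, col=1), (row=1, col=3), (row=3, col=5), (row=4, col=6)
  Distance 9: (row=0, col=1), (row=0, col=3), (row=1, col=0), (row=1, col=4), (row=2, col=5)
  Distance 10: (row=0, col=0), (row=2, col=6)
Total reachable: 43 (grid has 44 open cells total)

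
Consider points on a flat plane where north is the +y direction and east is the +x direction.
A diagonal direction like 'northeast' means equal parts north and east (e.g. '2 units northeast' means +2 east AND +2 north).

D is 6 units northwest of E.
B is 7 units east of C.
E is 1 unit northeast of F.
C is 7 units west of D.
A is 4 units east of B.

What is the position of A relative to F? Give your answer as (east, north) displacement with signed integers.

Place F at the origin (east=0, north=0).
  E is 1 unit northeast of F: delta (east=+1, north=+1); E at (east=1, north=1).
  D is 6 units northwest of E: delta (east=-6, north=+6); D at (east=-5, north=7).
  C is 7 units west of D: delta (east=-7, north=+0); C at (east=-12, north=7).
  B is 7 units east of C: delta (east=+7, north=+0); B at (east=-5, north=7).
  A is 4 units east of B: delta (east=+4, north=+0); A at (east=-1, north=7).
Therefore A relative to F: (east=-1, north=7).

Answer: A is at (east=-1, north=7) relative to F.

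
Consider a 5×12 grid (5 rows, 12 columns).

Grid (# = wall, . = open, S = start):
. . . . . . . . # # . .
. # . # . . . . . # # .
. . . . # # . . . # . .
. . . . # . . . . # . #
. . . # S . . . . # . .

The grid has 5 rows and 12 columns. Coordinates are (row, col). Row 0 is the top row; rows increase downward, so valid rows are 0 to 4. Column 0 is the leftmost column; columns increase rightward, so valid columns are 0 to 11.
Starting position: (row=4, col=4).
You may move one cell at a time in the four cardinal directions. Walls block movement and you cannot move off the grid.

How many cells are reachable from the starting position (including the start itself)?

Answer: Reachable cells: 38

Derivation:
BFS flood-fill from (row=4, col=4):
  Distance 0: (row=4, col=4)
  Distance 1: (row=4, col=5)
  Distance 2: (row=3, col=5), (row=4, col=6)
  Distance 3: (row=3, col=6), (row=4, col=7)
  Distance 4: (row=2, col=6), (row=3, col=7), (row=4, col=8)
  Distance 5: (row=1, col=6), (row=2, col=7), (row=3, col=8)
  Distance 6: (row=0, col=6), (row=1, col=5), (row=1, col=7), (row=2, col=8)
  Distance 7: (row=0, col=5), (row=0, col=7), (row=1, col=4), (row=1, col=8)
  Distance 8: (row=0, col=4)
  Distance 9: (row=0, col=3)
  Distance 10: (row=0, col=2)
  Distance 11: (row=0, col=1), (row=1, col=2)
  Distance 12: (row=0, col=0), (row=2, col=2)
  Distance 13: (row=1, col=0), (row=2, col=1), (row=2, col=3), (row=3, col=2)
  Distance 14: (row=2, col=0), (row=3, col=1), (row=3, col=3), (row=4, col=2)
  Distance 15: (row=3, col=0), (row=4, col=1)
  Distance 16: (row=4, col=0)
Total reachable: 38 (grid has 46 open cells total)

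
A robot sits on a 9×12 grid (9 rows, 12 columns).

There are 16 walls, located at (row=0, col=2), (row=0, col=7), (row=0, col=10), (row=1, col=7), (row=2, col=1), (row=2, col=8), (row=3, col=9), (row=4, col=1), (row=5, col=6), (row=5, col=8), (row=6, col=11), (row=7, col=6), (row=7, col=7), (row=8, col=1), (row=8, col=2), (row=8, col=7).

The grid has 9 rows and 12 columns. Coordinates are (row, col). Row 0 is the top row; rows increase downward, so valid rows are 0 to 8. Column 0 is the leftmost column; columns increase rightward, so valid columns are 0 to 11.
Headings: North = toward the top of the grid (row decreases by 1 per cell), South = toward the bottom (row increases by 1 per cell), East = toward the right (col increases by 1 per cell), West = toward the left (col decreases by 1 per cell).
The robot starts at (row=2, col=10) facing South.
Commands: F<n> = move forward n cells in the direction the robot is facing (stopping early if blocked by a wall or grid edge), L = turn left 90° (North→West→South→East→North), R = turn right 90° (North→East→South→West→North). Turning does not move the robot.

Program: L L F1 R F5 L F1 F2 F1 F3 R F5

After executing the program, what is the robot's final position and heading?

Start: (row=2, col=10), facing South
  L: turn left, now facing East
  L: turn left, now facing North
  F1: move forward 1, now at (row=1, col=10)
  R: turn right, now facing East
  F5: move forward 1/5 (blocked), now at (row=1, col=11)
  L: turn left, now facing North
  F1: move forward 1, now at (row=0, col=11)
  F2: move forward 0/2 (blocked), now at (row=0, col=11)
  F1: move forward 0/1 (blocked), now at (row=0, col=11)
  F3: move forward 0/3 (blocked), now at (row=0, col=11)
  R: turn right, now facing East
  F5: move forward 0/5 (blocked), now at (row=0, col=11)
Final: (row=0, col=11), facing East

Answer: Final position: (row=0, col=11), facing East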